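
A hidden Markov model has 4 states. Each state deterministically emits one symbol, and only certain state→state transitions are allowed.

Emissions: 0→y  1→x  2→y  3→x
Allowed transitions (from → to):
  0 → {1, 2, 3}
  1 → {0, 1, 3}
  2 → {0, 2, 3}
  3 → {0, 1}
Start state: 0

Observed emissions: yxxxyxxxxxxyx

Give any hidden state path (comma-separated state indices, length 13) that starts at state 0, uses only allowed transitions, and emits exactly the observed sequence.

0,3,1,1,0,1,3,1,1,3,1,0,3

  pos 0: y in {0,2}, choose 0; start
  pos 1: x in {1,3}, choose 3; 0->3 ok
  pos 2: x in {1,3}, choose 1; 3->1 ok
  pos 3: x in {1,3}, choose 1; 1->1 ok
  pos 4: y in {0,2}, choose 0; 1->0 ok
  pos 5: x in {1,3}, choose 1; 0->1 ok
  pos 6: x in {1,3}, choose 3; 1->3 ok
  pos 7: x in {1,3}, choose 1; 3->1 ok
  pos 8: x in {1,3}, choose 1; 1->1 ok
  pos 9: x in {1,3}, choose 3; 1->3 ok
  pos 10: x in {1,3}, choose 1; 3->1 ok
  pos 11: y in {0,2}, choose 0; 1->0 ok
  pos 12: x in {1,3}, choose 3; 0->3 ok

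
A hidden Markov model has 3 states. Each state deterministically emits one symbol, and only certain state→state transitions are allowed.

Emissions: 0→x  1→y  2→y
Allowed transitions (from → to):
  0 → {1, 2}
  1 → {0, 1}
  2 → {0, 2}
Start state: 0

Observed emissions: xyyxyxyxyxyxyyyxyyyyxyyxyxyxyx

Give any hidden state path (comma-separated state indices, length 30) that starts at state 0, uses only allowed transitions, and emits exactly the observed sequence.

  pos 0: x in {0}, choose 0; start
  pos 1: y in {1,2}, choose 2; 0->2 ok
  pos 2: y in {1,2}, choose 2; 2->2 ok
  pos 3: x in {0}, choose 0; 2->0 ok
  pos 4: y in {1,2}, choose 1; 0->1 ok
  pos 5: x in {0}, choose 0; 1->0 ok
  pos 6: y in {1,2}, choose 1; 0->1 ok
  pos 7: x in {0}, choose 0; 1->0 ok
  pos 8: y in {1,2}, choose 1; 0->1 ok
  pos 9: x in {0}, choose 0; 1->0 ok
  pos 10: y in {1,2}, choose 2; 0->2 ok
  pos 11: x in {0}, choose 0; 2->0 ok
  pos 12: y in {1,2}, choose 2; 0->2 ok
  pos 13: y in {1,2}, choose 2; 2->2 ok
  pos 14: y in {1,2}, choose 2; 2->2 ok
  pos 15: x in {0}, choose 0; 2->0 ok
  pos 16: y in {1,2}, choose 1; 0->1 ok
  pos 17: y in {1,2}, choose 1; 1->1 ok
  pos 18: y in {1,2}, choose 1; 1->1 ok
  pos 19: y in {1,2}, choose 1; 1->1 ok
  pos 20: x in {0}, choose 0; 1->0 ok
  pos 21: y in {1,2}, choose 1; 0->1 ok
  pos 22: y in {1,2}, choose 1; 1->1 ok
  pos 23: x in {0}, choose 0; 1->0 ok
  pos 24: y in {1,2}, choose 1; 0->1 ok
  pos 25: x in {0}, choose 0; 1->0 ok
  pos 26: y in {1,2}, choose 2; 0->2 ok
  pos 27: x in {0}, choose 0; 2->0 ok
  pos 28: y in {1,2}, choose 1; 0->1 ok
  pos 29: x in {0}, choose 0; 1->0 ok

0,2,2,0,1,0,1,0,1,0,2,0,2,2,2,0,1,1,1,1,0,1,1,0,1,0,2,0,1,0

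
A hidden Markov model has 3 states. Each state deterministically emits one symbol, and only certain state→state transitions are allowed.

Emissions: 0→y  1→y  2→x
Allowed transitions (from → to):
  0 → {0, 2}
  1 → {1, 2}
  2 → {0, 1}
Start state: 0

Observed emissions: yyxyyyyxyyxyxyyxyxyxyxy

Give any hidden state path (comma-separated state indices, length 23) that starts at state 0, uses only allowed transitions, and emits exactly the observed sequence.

0,0,2,0,0,0,0,2,0,0,2,0,2,1,1,2,1,2,1,2,0,2,0

  pos 0: y in {0,1}, choose 0; start
  pos 1: y in {0,1}, choose 0; 0->0 ok
  pos 2: x in {2}, choose 2; 0->2 ok
  pos 3: y in {0,1}, choose 0; 2->0 ok
  pos 4: y in {0,1}, choose 0; 0->0 ok
  pos 5: y in {0,1}, choose 0; 0->0 ok
  pos 6: y in {0,1}, choose 0; 0->0 ok
  pos 7: x in {2}, choose 2; 0->2 ok
  pos 8: y in {0,1}, choose 0; 2->0 ok
  pos 9: y in {0,1}, choose 0; 0->0 ok
  pos 10: x in {2}, choose 2; 0->2 ok
  pos 11: y in {0,1}, choose 0; 2->0 ok
  pos 12: x in {2}, choose 2; 0->2 ok
  pos 13: y in {0,1}, choose 1; 2->1 ok
  pos 14: y in {0,1}, choose 1; 1->1 ok
  pos 15: x in {2}, choose 2; 1->2 ok
  pos 16: y in {0,1}, choose 1; 2->1 ok
  pos 17: x in {2}, choose 2; 1->2 ok
  pos 18: y in {0,1}, choose 1; 2->1 ok
  pos 19: x in {2}, choose 2; 1->2 ok
  pos 20: y in {0,1}, choose 0; 2->0 ok
  pos 21: x in {2}, choose 2; 0->2 ok
  pos 22: y in {0,1}, choose 0; 2->0 ok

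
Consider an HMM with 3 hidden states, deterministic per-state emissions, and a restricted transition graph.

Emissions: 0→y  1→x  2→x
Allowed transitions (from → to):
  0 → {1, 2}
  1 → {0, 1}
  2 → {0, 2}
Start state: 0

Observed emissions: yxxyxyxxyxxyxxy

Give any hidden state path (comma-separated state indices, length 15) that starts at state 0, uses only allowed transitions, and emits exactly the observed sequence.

0,2,2,0,2,0,2,2,0,2,2,0,1,1,0

  0: obs=y cand={0} pick 0 [start]
  1: obs=x cand={1,2} pick 2 [0->2 ok]
  2: obs=x cand={1,2} pick 2 [2->2 ok]
  3: obs=y cand={0} pick 0 [2->0 ok]
  4: obs=x cand={1,2} pick 2 [0->2 ok]
  5: obs=y cand={0} pick 0 [2->0 ok]
  6: obs=x cand={1,2} pick 2 [0->2 ok]
  7: obs=x cand={1,2} pick 2 [2->2 ok]
  8: obs=y cand={0} pick 0 [2->0 ok]
  9: obs=x cand={1,2} pick 2 [0->2 ok]
  10: obs=x cand={1,2} pick 2 [2->2 ok]
  11: obs=y cand={0} pick 0 [2->0 ok]
  12: obs=x cand={1,2} pick 1 [0->1 ok]
  13: obs=x cand={1,2} pick 1 [1->1 ok]
  14: obs=y cand={0} pick 0 [1->0 ok]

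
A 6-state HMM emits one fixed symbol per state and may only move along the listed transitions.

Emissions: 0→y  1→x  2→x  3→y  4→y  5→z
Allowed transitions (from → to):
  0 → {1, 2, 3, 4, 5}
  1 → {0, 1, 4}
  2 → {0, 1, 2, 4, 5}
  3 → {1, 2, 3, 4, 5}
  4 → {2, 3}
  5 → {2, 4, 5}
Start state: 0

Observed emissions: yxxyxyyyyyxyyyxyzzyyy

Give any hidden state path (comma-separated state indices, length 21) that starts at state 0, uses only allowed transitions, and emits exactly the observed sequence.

0,2,1,0,1,4,3,4,3,3,1,4,3,3,2,0,5,5,4,3,3

  [0] y  {0,3,4}  => 0  start
  [1] x  {1,2}  => 2  0->2 ok
  [2] x  {1,2}  => 1  2->1 ok
  [3] y  {0,3,4}  => 0  1->0 ok
  [4] x  {1,2}  => 1  0->1 ok
  [5] y  {0,3,4}  => 4  1->4 ok
  [6] y  {0,3,4}  => 3  4->3 ok
  [7] y  {0,3,4}  => 4  3->4 ok
  [8] y  {0,3,4}  => 3  4->3 ok
  [9] y  {0,3,4}  => 3  3->3 ok
  [10] x  {1,2}  => 1  3->1 ok
  [11] y  {0,3,4}  => 4  1->4 ok
  [12] y  {0,3,4}  => 3  4->3 ok
  [13] y  {0,3,4}  => 3  3->3 ok
  [14] x  {1,2}  => 2  3->2 ok
  [15] y  {0,3,4}  => 0  2->0 ok
  [16] z  {5}  => 5  0->5 ok
  [17] z  {5}  => 5  5->5 ok
  [18] y  {0,3,4}  => 4  5->4 ok
  [19] y  {0,3,4}  => 3  4->3 ok
  [20] y  {0,3,4}  => 3  3->3 ok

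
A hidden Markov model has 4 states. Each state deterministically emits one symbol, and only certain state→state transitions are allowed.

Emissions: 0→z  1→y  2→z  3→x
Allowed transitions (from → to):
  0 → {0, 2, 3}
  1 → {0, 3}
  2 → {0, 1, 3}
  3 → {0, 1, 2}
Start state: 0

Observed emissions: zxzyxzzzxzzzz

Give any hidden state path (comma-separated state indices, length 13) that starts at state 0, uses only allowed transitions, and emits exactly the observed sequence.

0,3,2,1,3,0,2,0,3,2,0,0,2

  t0 'z' -> {0,2}, take 0 (start)
  t1 'x' -> {3}, take 3 (0->3 ok)
  t2 'z' -> {0,2}, take 2 (3->2 ok)
  t3 'y' -> {1}, take 1 (2->1 ok)
  t4 'x' -> {3}, take 3 (1->3 ok)
  t5 'z' -> {0,2}, take 0 (3->0 ok)
  t6 'z' -> {0,2}, take 2 (0->2 ok)
  t7 'z' -> {0,2}, take 0 (2->0 ok)
  t8 'x' -> {3}, take 3 (0->3 ok)
  t9 'z' -> {0,2}, take 2 (3->2 ok)
  t10 'z' -> {0,2}, take 0 (2->0 ok)
  t11 'z' -> {0,2}, take 0 (0->0 ok)
  t12 'z' -> {0,2}, take 2 (0->2 ok)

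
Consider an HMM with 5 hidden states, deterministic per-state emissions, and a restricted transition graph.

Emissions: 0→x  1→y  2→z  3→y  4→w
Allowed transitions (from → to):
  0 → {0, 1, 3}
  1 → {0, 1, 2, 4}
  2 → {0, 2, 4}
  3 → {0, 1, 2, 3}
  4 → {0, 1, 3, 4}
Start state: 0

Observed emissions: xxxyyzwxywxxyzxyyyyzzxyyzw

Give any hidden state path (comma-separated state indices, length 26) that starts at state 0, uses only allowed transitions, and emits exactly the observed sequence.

0,0,0,3,3,2,4,0,1,4,0,0,1,2,0,3,3,3,1,2,2,0,1,1,2,4

  t0 'x' -> {0}, take 0 (start)
  t1 'x' -> {0}, take 0 (0->0 ok)
  t2 'x' -> {0}, take 0 (0->0 ok)
  t3 'y' -> {1,3}, take 3 (0->3 ok)
  t4 'y' -> {1,3}, take 3 (3->3 ok)
  t5 'z' -> {2}, take 2 (3->2 ok)
  t6 'w' -> {4}, take 4 (2->4 ok)
  t7 'x' -> {0}, take 0 (4->0 ok)
  t8 'y' -> {1,3}, take 1 (0->1 ok)
  t9 'w' -> {4}, take 4 (1->4 ok)
  t10 'x' -> {0}, take 0 (4->0 ok)
  t11 'x' -> {0}, take 0 (0->0 ok)
  t12 'y' -> {1,3}, take 1 (0->1 ok)
  t13 'z' -> {2}, take 2 (1->2 ok)
  t14 'x' -> {0}, take 0 (2->0 ok)
  t15 'y' -> {1,3}, take 3 (0->3 ok)
  t16 'y' -> {1,3}, take 3 (3->3 ok)
  t17 'y' -> {1,3}, take 3 (3->3 ok)
  t18 'y' -> {1,3}, take 1 (3->1 ok)
  t19 'z' -> {2}, take 2 (1->2 ok)
  t20 'z' -> {2}, take 2 (2->2 ok)
  t21 'x' -> {0}, take 0 (2->0 ok)
  t22 'y' -> {1,3}, take 1 (0->1 ok)
  t23 'y' -> {1,3}, take 1 (1->1 ok)
  t24 'z' -> {2}, take 2 (1->2 ok)
  t25 'w' -> {4}, take 4 (2->4 ok)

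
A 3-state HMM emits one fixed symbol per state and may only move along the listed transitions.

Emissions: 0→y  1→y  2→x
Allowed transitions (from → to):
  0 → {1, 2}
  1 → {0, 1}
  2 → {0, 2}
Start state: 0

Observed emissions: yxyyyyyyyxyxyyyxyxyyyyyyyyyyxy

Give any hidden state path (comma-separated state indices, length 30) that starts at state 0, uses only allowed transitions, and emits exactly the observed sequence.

0,2,0,1,1,0,1,1,0,2,0,2,0,1,0,2,0,2,0,1,0,1,0,1,1,1,1,0,2,0

  t0 'y' -> {0,1}, take 0 (start)
  t1 'x' -> {2}, take 2 (0->2 ok)
  t2 'y' -> {0,1}, take 0 (2->0 ok)
  t3 'y' -> {0,1}, take 1 (0->1 ok)
  t4 'y' -> {0,1}, take 1 (1->1 ok)
  t5 'y' -> {0,1}, take 0 (1->0 ok)
  t6 'y' -> {0,1}, take 1 (0->1 ok)
  t7 'y' -> {0,1}, take 1 (1->1 ok)
  t8 'y' -> {0,1}, take 0 (1->0 ok)
  t9 'x' -> {2}, take 2 (0->2 ok)
  t10 'y' -> {0,1}, take 0 (2->0 ok)
  t11 'x' -> {2}, take 2 (0->2 ok)
  t12 'y' -> {0,1}, take 0 (2->0 ok)
  t13 'y' -> {0,1}, take 1 (0->1 ok)
  t14 'y' -> {0,1}, take 0 (1->0 ok)
  t15 'x' -> {2}, take 2 (0->2 ok)
  t16 'y' -> {0,1}, take 0 (2->0 ok)
  t17 'x' -> {2}, take 2 (0->2 ok)
  t18 'y' -> {0,1}, take 0 (2->0 ok)
  t19 'y' -> {0,1}, take 1 (0->1 ok)
  t20 'y' -> {0,1}, take 0 (1->0 ok)
  t21 'y' -> {0,1}, take 1 (0->1 ok)
  t22 'y' -> {0,1}, take 0 (1->0 ok)
  t23 'y' -> {0,1}, take 1 (0->1 ok)
  t24 'y' -> {0,1}, take 1 (1->1 ok)
  t25 'y' -> {0,1}, take 1 (1->1 ok)
  t26 'y' -> {0,1}, take 1 (1->1 ok)
  t27 'y' -> {0,1}, take 0 (1->0 ok)
  t28 'x' -> {2}, take 2 (0->2 ok)
  t29 'y' -> {0,1}, take 0 (2->0 ok)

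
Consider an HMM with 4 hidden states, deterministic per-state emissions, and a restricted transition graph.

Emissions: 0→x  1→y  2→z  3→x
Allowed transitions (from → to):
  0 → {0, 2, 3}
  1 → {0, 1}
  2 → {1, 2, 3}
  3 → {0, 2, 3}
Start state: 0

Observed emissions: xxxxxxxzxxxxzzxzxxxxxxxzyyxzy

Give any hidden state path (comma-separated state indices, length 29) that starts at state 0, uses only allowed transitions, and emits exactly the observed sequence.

  0: obs=x cand={0,3} pick 0 [start]
  1: obs=x cand={0,3} pick 3 [0->3 ok]
  2: obs=x cand={0,3} pick 0 [3->0 ok]
  3: obs=x cand={0,3} pick 0 [0->0 ok]
  4: obs=x cand={0,3} pick 0 [0->0 ok]
  5: obs=x cand={0,3} pick 0 [0->0 ok]
  6: obs=x cand={0,3} pick 3 [0->3 ok]
  7: obs=z cand={2} pick 2 [3->2 ok]
  8: obs=x cand={0,3} pick 3 [2->3 ok]
  9: obs=x cand={0,3} pick 0 [3->0 ok]
  10: obs=x cand={0,3} pick 3 [0->3 ok]
  11: obs=x cand={0,3} pick 3 [3->3 ok]
  12: obs=z cand={2} pick 2 [3->2 ok]
  13: obs=z cand={2} pick 2 [2->2 ok]
  14: obs=x cand={0,3} pick 3 [2->3 ok]
  15: obs=z cand={2} pick 2 [3->2 ok]
  16: obs=x cand={0,3} pick 3 [2->3 ok]
  17: obs=x cand={0,3} pick 0 [3->0 ok]
  18: obs=x cand={0,3} pick 0 [0->0 ok]
  19: obs=x cand={0,3} pick 0 [0->0 ok]
  20: obs=x cand={0,3} pick 3 [0->3 ok]
  21: obs=x cand={0,3} pick 0 [3->0 ok]
  22: obs=x cand={0,3} pick 0 [0->0 ok]
  23: obs=z cand={2} pick 2 [0->2 ok]
  24: obs=y cand={1} pick 1 [2->1 ok]
  25: obs=y cand={1} pick 1 [1->1 ok]
  26: obs=x cand={0,3} pick 0 [1->0 ok]
  27: obs=z cand={2} pick 2 [0->2 ok]
  28: obs=y cand={1} pick 1 [2->1 ok]

0,3,0,0,0,0,3,2,3,0,3,3,2,2,3,2,3,0,0,0,3,0,0,2,1,1,0,2,1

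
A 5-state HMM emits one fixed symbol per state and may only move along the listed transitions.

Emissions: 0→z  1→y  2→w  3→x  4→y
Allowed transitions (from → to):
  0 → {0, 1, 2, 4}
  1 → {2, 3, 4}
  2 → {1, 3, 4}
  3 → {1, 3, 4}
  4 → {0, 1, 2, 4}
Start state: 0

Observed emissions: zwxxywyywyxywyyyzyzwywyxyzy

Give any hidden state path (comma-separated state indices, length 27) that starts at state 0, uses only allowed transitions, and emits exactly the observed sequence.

0,2,3,3,4,2,1,4,2,1,3,4,2,4,1,4,0,4,0,2,4,2,1,3,4,0,4

  [0] z  {0}  => 0  start
  [1] w  {2}  => 2  0->2 ok
  [2] x  {3}  => 3  2->3 ok
  [3] x  {3}  => 3  3->3 ok
  [4] y  {1,4}  => 4  3->4 ok
  [5] w  {2}  => 2  4->2 ok
  [6] y  {1,4}  => 1  2->1 ok
  [7] y  {1,4}  => 4  1->4 ok
  [8] w  {2}  => 2  4->2 ok
  [9] y  {1,4}  => 1  2->1 ok
  [10] x  {3}  => 3  1->3 ok
  [11] y  {1,4}  => 4  3->4 ok
  [12] w  {2}  => 2  4->2 ok
  [13] y  {1,4}  => 4  2->4 ok
  [14] y  {1,4}  => 1  4->1 ok
  [15] y  {1,4}  => 4  1->4 ok
  [16] z  {0}  => 0  4->0 ok
  [17] y  {1,4}  => 4  0->4 ok
  [18] z  {0}  => 0  4->0 ok
  [19] w  {2}  => 2  0->2 ok
  [20] y  {1,4}  => 4  2->4 ok
  [21] w  {2}  => 2  4->2 ok
  [22] y  {1,4}  => 1  2->1 ok
  [23] x  {3}  => 3  1->3 ok
  [24] y  {1,4}  => 4  3->4 ok
  [25] z  {0}  => 0  4->0 ok
  [26] y  {1,4}  => 4  0->4 ok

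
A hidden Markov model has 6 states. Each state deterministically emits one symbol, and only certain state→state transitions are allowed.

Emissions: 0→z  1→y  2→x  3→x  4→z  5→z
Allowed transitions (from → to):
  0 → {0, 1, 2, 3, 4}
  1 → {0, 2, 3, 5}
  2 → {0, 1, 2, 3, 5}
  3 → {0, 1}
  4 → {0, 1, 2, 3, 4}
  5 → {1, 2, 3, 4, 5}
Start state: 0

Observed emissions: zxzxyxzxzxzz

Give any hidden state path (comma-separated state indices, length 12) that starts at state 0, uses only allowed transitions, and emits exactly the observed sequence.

0,3,0,3,1,2,0,2,0,3,0,4

  0: obs=z cand={0,4,5} pick 0 [start]
  1: obs=x cand={2,3} pick 3 [0->3 ok]
  2: obs=z cand={0,4,5} pick 0 [3->0 ok]
  3: obs=x cand={2,3} pick 3 [0->3 ok]
  4: obs=y cand={1} pick 1 [3->1 ok]
  5: obs=x cand={2,3} pick 2 [1->2 ok]
  6: obs=z cand={0,4,5} pick 0 [2->0 ok]
  7: obs=x cand={2,3} pick 2 [0->2 ok]
  8: obs=z cand={0,4,5} pick 0 [2->0 ok]
  9: obs=x cand={2,3} pick 3 [0->3 ok]
  10: obs=z cand={0,4,5} pick 0 [3->0 ok]
  11: obs=z cand={0,4,5} pick 4 [0->4 ok]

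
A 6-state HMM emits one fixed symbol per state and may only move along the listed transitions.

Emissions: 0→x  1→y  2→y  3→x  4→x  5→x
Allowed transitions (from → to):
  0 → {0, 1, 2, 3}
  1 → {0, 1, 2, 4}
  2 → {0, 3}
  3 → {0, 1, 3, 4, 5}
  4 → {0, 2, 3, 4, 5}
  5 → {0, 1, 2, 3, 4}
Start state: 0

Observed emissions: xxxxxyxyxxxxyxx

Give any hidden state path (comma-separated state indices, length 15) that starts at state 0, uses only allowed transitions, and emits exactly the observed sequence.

0,0,3,5,3,1,0,2,0,3,4,0,2,3,5

  t0 'x' -> {0,3,4,5}, take 0 (start)
  t1 'x' -> {0,3,4,5}, take 0 (0->0 ok)
  t2 'x' -> {0,3,4,5}, take 3 (0->3 ok)
  t3 'x' -> {0,3,4,5}, take 5 (3->5 ok)
  t4 'x' -> {0,3,4,5}, take 3 (5->3 ok)
  t5 'y' -> {1,2}, take 1 (3->1 ok)
  t6 'x' -> {0,3,4,5}, take 0 (1->0 ok)
  t7 'y' -> {1,2}, take 2 (0->2 ok)
  t8 'x' -> {0,3,4,5}, take 0 (2->0 ok)
  t9 'x' -> {0,3,4,5}, take 3 (0->3 ok)
  t10 'x' -> {0,3,4,5}, take 4 (3->4 ok)
  t11 'x' -> {0,3,4,5}, take 0 (4->0 ok)
  t12 'y' -> {1,2}, take 2 (0->2 ok)
  t13 'x' -> {0,3,4,5}, take 3 (2->3 ok)
  t14 'x' -> {0,3,4,5}, take 5 (3->5 ok)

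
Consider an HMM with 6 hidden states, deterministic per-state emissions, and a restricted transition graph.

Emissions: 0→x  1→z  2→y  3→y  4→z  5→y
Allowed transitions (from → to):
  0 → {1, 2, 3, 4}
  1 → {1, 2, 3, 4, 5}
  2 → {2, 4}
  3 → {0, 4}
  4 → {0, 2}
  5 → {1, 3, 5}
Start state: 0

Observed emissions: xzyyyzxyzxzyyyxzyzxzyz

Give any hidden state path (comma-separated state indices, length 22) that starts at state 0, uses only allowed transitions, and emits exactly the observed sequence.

0,4,2,2,2,4,0,2,4,0,1,5,5,3,0,1,3,4,0,1,3,4

  [0] x  {0}  => 0  start
  [1] z  {1,4}  => 4  0->4 ok
  [2] y  {2,3,5}  => 2  4->2 ok
  [3] y  {2,3,5}  => 2  2->2 ok
  [4] y  {2,3,5}  => 2  2->2 ok
  [5] z  {1,4}  => 4  2->4 ok
  [6] x  {0}  => 0  4->0 ok
  [7] y  {2,3,5}  => 2  0->2 ok
  [8] z  {1,4}  => 4  2->4 ok
  [9] x  {0}  => 0  4->0 ok
  [10] z  {1,4}  => 1  0->1 ok
  [11] y  {2,3,5}  => 5  1->5 ok
  [12] y  {2,3,5}  => 5  5->5 ok
  [13] y  {2,3,5}  => 3  5->3 ok
  [14] x  {0}  => 0  3->0 ok
  [15] z  {1,4}  => 1  0->1 ok
  [16] y  {2,3,5}  => 3  1->3 ok
  [17] z  {1,4}  => 4  3->4 ok
  [18] x  {0}  => 0  4->0 ok
  [19] z  {1,4}  => 1  0->1 ok
  [20] y  {2,3,5}  => 3  1->3 ok
  [21] z  {1,4}  => 4  3->4 ok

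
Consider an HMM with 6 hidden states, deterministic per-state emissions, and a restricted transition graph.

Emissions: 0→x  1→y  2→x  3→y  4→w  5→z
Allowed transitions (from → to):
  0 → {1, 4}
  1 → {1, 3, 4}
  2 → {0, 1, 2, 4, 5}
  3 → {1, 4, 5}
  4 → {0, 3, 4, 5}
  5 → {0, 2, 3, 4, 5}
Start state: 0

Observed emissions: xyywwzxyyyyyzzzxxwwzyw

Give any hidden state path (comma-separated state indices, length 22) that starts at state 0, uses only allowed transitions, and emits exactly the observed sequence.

0,1,1,4,4,5,0,1,1,1,1,3,5,5,5,2,0,4,4,5,3,4

  0: obs=x cand={0,2} pick 0 [start]
  1: obs=y cand={1,3} pick 1 [0->1 ok]
  2: obs=y cand={1,3} pick 1 [1->1 ok]
  3: obs=w cand={4} pick 4 [1->4 ok]
  4: obs=w cand={4} pick 4 [4->4 ok]
  5: obs=z cand={5} pick 5 [4->5 ok]
  6: obs=x cand={0,2} pick 0 [5->0 ok]
  7: obs=y cand={1,3} pick 1 [0->1 ok]
  8: obs=y cand={1,3} pick 1 [1->1 ok]
  9: obs=y cand={1,3} pick 1 [1->1 ok]
  10: obs=y cand={1,3} pick 1 [1->1 ok]
  11: obs=y cand={1,3} pick 3 [1->3 ok]
  12: obs=z cand={5} pick 5 [3->5 ok]
  13: obs=z cand={5} pick 5 [5->5 ok]
  14: obs=z cand={5} pick 5 [5->5 ok]
  15: obs=x cand={0,2} pick 2 [5->2 ok]
  16: obs=x cand={0,2} pick 0 [2->0 ok]
  17: obs=w cand={4} pick 4 [0->4 ok]
  18: obs=w cand={4} pick 4 [4->4 ok]
  19: obs=z cand={5} pick 5 [4->5 ok]
  20: obs=y cand={1,3} pick 3 [5->3 ok]
  21: obs=w cand={4} pick 4 [3->4 ok]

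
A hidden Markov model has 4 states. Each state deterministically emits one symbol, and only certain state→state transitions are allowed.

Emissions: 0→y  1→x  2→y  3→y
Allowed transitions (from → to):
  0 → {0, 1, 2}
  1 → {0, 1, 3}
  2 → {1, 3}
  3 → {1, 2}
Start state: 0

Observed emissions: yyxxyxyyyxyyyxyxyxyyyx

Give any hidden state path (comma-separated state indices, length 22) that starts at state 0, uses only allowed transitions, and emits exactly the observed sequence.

  [0] y  {0,2,3}  => 0  start
  [1] y  {0,2,3}  => 2  0->2 ok
  [2] x  {1}  => 1  2->1 ok
  [3] x  {1}  => 1  1->1 ok
  [4] y  {0,2,3}  => 0  1->0 ok
  [5] x  {1}  => 1  0->1 ok
  [6] y  {0,2,3}  => 0  1->0 ok
  [7] y  {0,2,3}  => 2  0->2 ok
  [8] y  {0,2,3}  => 3  2->3 ok
  [9] x  {1}  => 1  3->1 ok
  [10] y  {0,2,3}  => 0  1->0 ok
  [11] y  {0,2,3}  => 2  0->2 ok
  [12] y  {0,2,3}  => 3  2->3 ok
  [13] x  {1}  => 1  3->1 ok
  [14] y  {0,2,3}  => 0  1->0 ok
  [15] x  {1}  => 1  0->1 ok
  [16] y  {0,2,3}  => 3  1->3 ok
  [17] x  {1}  => 1  3->1 ok
  [18] y  {0,2,3}  => 0  1->0 ok
  [19] y  {0,2,3}  => 2  0->2 ok
  [20] y  {0,2,3}  => 3  2->3 ok
  [21] x  {1}  => 1  3->1 ok

0,2,1,1,0,1,0,2,3,1,0,2,3,1,0,1,3,1,0,2,3,1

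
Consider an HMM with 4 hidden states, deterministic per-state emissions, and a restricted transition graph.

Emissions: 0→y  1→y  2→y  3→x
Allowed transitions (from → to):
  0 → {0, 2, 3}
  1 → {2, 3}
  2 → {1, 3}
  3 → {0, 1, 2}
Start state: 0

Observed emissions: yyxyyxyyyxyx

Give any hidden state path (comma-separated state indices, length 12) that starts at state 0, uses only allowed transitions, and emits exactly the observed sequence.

0,0,3,1,2,3,1,2,1,3,2,3

  0: obs=y cand={0,1,2} pick 0 [start]
  1: obs=y cand={0,1,2} pick 0 [0->0 ok]
  2: obs=x cand={3} pick 3 [0->3 ok]
  3: obs=y cand={0,1,2} pick 1 [3->1 ok]
  4: obs=y cand={0,1,2} pick 2 [1->2 ok]
  5: obs=x cand={3} pick 3 [2->3 ok]
  6: obs=y cand={0,1,2} pick 1 [3->1 ok]
  7: obs=y cand={0,1,2} pick 2 [1->2 ok]
  8: obs=y cand={0,1,2} pick 1 [2->1 ok]
  9: obs=x cand={3} pick 3 [1->3 ok]
  10: obs=y cand={0,1,2} pick 2 [3->2 ok]
  11: obs=x cand={3} pick 3 [2->3 ok]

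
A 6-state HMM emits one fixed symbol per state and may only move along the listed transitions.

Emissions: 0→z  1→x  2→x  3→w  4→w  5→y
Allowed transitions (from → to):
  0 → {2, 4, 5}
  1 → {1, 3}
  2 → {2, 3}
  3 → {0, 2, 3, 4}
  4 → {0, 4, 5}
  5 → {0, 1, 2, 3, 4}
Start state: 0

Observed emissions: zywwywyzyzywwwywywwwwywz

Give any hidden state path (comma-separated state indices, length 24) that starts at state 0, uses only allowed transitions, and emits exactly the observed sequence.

  pos 0: z in {0}, choose 0; start
  pos 1: y in {5}, choose 5; 0->5 ok
  pos 2: w in {3,4}, choose 4; 5->4 ok
  pos 3: w in {3,4}, choose 4; 4->4 ok
  pos 4: y in {5}, choose 5; 4->5 ok
  pos 5: w in {3,4}, choose 4; 5->4 ok
  pos 6: y in {5}, choose 5; 4->5 ok
  pos 7: z in {0}, choose 0; 5->0 ok
  pos 8: y in {5}, choose 5; 0->5 ok
  pos 9: z in {0}, choose 0; 5->0 ok
  pos 10: y in {5}, choose 5; 0->5 ok
  pos 11: w in {3,4}, choose 3; 5->3 ok
  pos 12: w in {3,4}, choose 4; 3->4 ok
  pos 13: w in {3,4}, choose 4; 4->4 ok
  pos 14: y in {5}, choose 5; 4->5 ok
  pos 15: w in {3,4}, choose 4; 5->4 ok
  pos 16: y in {5}, choose 5; 4->5 ok
  pos 17: w in {3,4}, choose 3; 5->3 ok
  pos 18: w in {3,4}, choose 4; 3->4 ok
  pos 19: w in {3,4}, choose 4; 4->4 ok
  pos 20: w in {3,4}, choose 4; 4->4 ok
  pos 21: y in {5}, choose 5; 4->5 ok
  pos 22: w in {3,4}, choose 4; 5->4 ok
  pos 23: z in {0}, choose 0; 4->0 ok

0,5,4,4,5,4,5,0,5,0,5,3,4,4,5,4,5,3,4,4,4,5,4,0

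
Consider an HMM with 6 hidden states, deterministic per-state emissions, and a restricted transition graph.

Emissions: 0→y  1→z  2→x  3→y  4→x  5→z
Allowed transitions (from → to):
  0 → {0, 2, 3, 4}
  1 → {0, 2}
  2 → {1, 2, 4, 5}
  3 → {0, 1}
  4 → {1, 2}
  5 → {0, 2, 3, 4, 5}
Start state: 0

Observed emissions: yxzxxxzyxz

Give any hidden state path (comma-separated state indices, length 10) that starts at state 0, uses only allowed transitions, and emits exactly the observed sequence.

0,2,5,2,4,2,1,0,4,1

  pos 0: y in {0,3}, choose 0; start
  pos 1: x in {2,4}, choose 2; 0->2 ok
  pos 2: z in {1,5}, choose 5; 2->5 ok
  pos 3: x in {2,4}, choose 2; 5->2 ok
  pos 4: x in {2,4}, choose 4; 2->4 ok
  pos 5: x in {2,4}, choose 2; 4->2 ok
  pos 6: z in {1,5}, choose 1; 2->1 ok
  pos 7: y in {0,3}, choose 0; 1->0 ok
  pos 8: x in {2,4}, choose 4; 0->4 ok
  pos 9: z in {1,5}, choose 1; 4->1 ok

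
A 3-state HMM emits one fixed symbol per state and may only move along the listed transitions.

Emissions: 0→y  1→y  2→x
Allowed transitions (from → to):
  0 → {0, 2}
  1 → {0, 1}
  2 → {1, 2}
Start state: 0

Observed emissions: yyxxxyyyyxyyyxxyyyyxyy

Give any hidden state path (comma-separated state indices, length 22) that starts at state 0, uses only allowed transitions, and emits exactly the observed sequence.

  t0 'y' -> {0,1}, take 0 (start)
  t1 'y' -> {0,1}, take 0 (0->0 ok)
  t2 'x' -> {2}, take 2 (0->2 ok)
  t3 'x' -> {2}, take 2 (2->2 ok)
  t4 'x' -> {2}, take 2 (2->2 ok)
  t5 'y' -> {0,1}, take 1 (2->1 ok)
  t6 'y' -> {0,1}, take 1 (1->1 ok)
  t7 'y' -> {0,1}, take 1 (1->1 ok)
  t8 'y' -> {0,1}, take 0 (1->0 ok)
  t9 'x' -> {2}, take 2 (0->2 ok)
  t10 'y' -> {0,1}, take 1 (2->1 ok)
  t11 'y' -> {0,1}, take 1 (1->1 ok)
  t12 'y' -> {0,1}, take 0 (1->0 ok)
  t13 'x' -> {2}, take 2 (0->2 ok)
  t14 'x' -> {2}, take 2 (2->2 ok)
  t15 'y' -> {0,1}, take 1 (2->1 ok)
  t16 'y' -> {0,1}, take 1 (1->1 ok)
  t17 'y' -> {0,1}, take 0 (1->0 ok)
  t18 'y' -> {0,1}, take 0 (0->0 ok)
  t19 'x' -> {2}, take 2 (0->2 ok)
  t20 'y' -> {0,1}, take 1 (2->1 ok)
  t21 'y' -> {0,1}, take 0 (1->0 ok)

0,0,2,2,2,1,1,1,0,2,1,1,0,2,2,1,1,0,0,2,1,0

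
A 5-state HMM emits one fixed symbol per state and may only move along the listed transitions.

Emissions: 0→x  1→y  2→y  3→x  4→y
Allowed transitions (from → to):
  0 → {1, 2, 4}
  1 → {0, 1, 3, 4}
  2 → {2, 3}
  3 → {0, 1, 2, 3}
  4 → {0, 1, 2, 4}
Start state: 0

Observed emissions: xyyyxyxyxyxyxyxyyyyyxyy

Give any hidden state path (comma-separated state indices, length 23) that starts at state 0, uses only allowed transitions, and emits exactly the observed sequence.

  0: obs=x cand={0,3} pick 0 [start]
  1: obs=y cand={1,2,4} pick 1 [0->1 ok]
  2: obs=y cand={1,2,4} pick 4 [1->4 ok]
  3: obs=y cand={1,2,4} pick 4 [4->4 ok]
  4: obs=x cand={0,3} pick 0 [4->0 ok]
  5: obs=y cand={1,2,4} pick 4 [0->4 ok]
  6: obs=x cand={0,3} pick 0 [4->0 ok]
  7: obs=y cand={1,2,4} pick 1 [0->1 ok]
  8: obs=x cand={0,3} pick 0 [1->0 ok]
  9: obs=y cand={1,2,4} pick 1 [0->1 ok]
  10: obs=x cand={0,3} pick 0 [1->0 ok]
  11: obs=y cand={1,2,4} pick 4 [0->4 ok]
  12: obs=x cand={0,3} pick 0 [4->0 ok]
  13: obs=y cand={1,2,4} pick 1 [0->1 ok]
  14: obs=x cand={0,3} pick 0 [1->0 ok]
  15: obs=y cand={1,2,4} pick 4 [0->4 ok]
  16: obs=y cand={1,2,4} pick 4 [4->4 ok]
  17: obs=y cand={1,2,4} pick 4 [4->4 ok]
  18: obs=y cand={1,2,4} pick 1 [4->1 ok]
  19: obs=y cand={1,2,4} pick 1 [1->1 ok]
  20: obs=x cand={0,3} pick 0 [1->0 ok]
  21: obs=y cand={1,2,4} pick 2 [0->2 ok]
  22: obs=y cand={1,2,4} pick 2 [2->2 ok]

0,1,4,4,0,4,0,1,0,1,0,4,0,1,0,4,4,4,1,1,0,2,2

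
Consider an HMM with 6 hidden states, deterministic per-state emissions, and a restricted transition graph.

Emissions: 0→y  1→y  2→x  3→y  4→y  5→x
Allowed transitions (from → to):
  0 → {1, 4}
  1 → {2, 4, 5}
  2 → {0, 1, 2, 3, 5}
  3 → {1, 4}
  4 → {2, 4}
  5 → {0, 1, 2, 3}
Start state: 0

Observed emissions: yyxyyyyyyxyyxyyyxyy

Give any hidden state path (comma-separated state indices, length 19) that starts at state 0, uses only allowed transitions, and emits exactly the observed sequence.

0,1,2,0,1,4,4,4,4,2,3,1,5,3,4,4,2,3,4

  0: obs=y cand={0,1,3,4} pick 0 [start]
  1: obs=y cand={0,1,3,4} pick 1 [0->1 ok]
  2: obs=x cand={2,5} pick 2 [1->2 ok]
  3: obs=y cand={0,1,3,4} pick 0 [2->0 ok]
  4: obs=y cand={0,1,3,4} pick 1 [0->1 ok]
  5: obs=y cand={0,1,3,4} pick 4 [1->4 ok]
  6: obs=y cand={0,1,3,4} pick 4 [4->4 ok]
  7: obs=y cand={0,1,3,4} pick 4 [4->4 ok]
  8: obs=y cand={0,1,3,4} pick 4 [4->4 ok]
  9: obs=x cand={2,5} pick 2 [4->2 ok]
  10: obs=y cand={0,1,3,4} pick 3 [2->3 ok]
  11: obs=y cand={0,1,3,4} pick 1 [3->1 ok]
  12: obs=x cand={2,5} pick 5 [1->5 ok]
  13: obs=y cand={0,1,3,4} pick 3 [5->3 ok]
  14: obs=y cand={0,1,3,4} pick 4 [3->4 ok]
  15: obs=y cand={0,1,3,4} pick 4 [4->4 ok]
  16: obs=x cand={2,5} pick 2 [4->2 ok]
  17: obs=y cand={0,1,3,4} pick 3 [2->3 ok]
  18: obs=y cand={0,1,3,4} pick 4 [3->4 ok]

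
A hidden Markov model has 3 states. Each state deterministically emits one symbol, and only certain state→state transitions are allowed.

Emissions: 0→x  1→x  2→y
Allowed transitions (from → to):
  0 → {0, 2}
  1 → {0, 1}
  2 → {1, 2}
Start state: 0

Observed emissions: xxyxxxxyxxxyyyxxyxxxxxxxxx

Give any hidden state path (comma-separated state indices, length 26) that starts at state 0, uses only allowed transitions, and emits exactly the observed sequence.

  [0] x  {0,1}  => 0  start
  [1] x  {0,1}  => 0  0->0 ok
  [2] y  {2}  => 2  0->2 ok
  [3] x  {0,1}  => 1  2->1 ok
  [4] x  {0,1}  => 0  1->0 ok
  [5] x  {0,1}  => 0  0->0 ok
  [6] x  {0,1}  => 0  0->0 ok
  [7] y  {2}  => 2  0->2 ok
  [8] x  {0,1}  => 1  2->1 ok
  [9] x  {0,1}  => 0  1->0 ok
  [10] x  {0,1}  => 0  0->0 ok
  [11] y  {2}  => 2  0->2 ok
  [12] y  {2}  => 2  2->2 ok
  [13] y  {2}  => 2  2->2 ok
  [14] x  {0,1}  => 1  2->1 ok
  [15] x  {0,1}  => 0  1->0 ok
  [16] y  {2}  => 2  0->2 ok
  [17] x  {0,1}  => 1  2->1 ok
  [18] x  {0,1}  => 1  1->1 ok
  [19] x  {0,1}  => 1  1->1 ok
  [20] x  {0,1}  => 1  1->1 ok
  [21] x  {0,1}  => 1  1->1 ok
  [22] x  {0,1}  => 1  1->1 ok
  [23] x  {0,1}  => 1  1->1 ok
  [24] x  {0,1}  => 1  1->1 ok
  [25] x  {0,1}  => 0  1->0 ok

0,0,2,1,0,0,0,2,1,0,0,2,2,2,1,0,2,1,1,1,1,1,1,1,1,0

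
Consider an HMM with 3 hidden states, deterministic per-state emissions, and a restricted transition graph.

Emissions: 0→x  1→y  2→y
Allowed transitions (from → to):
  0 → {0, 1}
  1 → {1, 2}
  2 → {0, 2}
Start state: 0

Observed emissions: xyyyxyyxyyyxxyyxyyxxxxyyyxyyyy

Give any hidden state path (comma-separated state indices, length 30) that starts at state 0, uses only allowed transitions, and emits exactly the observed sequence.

0,1,2,2,0,1,2,0,1,1,2,0,0,1,2,0,1,2,0,0,0,0,1,1,2,0,1,1,2,2

  0: obs=x cand={0} pick 0 [start]
  1: obs=y cand={1,2} pick 1 [0->1 ok]
  2: obs=y cand={1,2} pick 2 [1->2 ok]
  3: obs=y cand={1,2} pick 2 [2->2 ok]
  4: obs=x cand={0} pick 0 [2->0 ok]
  5: obs=y cand={1,2} pick 1 [0->1 ok]
  6: obs=y cand={1,2} pick 2 [1->2 ok]
  7: obs=x cand={0} pick 0 [2->0 ok]
  8: obs=y cand={1,2} pick 1 [0->1 ok]
  9: obs=y cand={1,2} pick 1 [1->1 ok]
  10: obs=y cand={1,2} pick 2 [1->2 ok]
  11: obs=x cand={0} pick 0 [2->0 ok]
  12: obs=x cand={0} pick 0 [0->0 ok]
  13: obs=y cand={1,2} pick 1 [0->1 ok]
  14: obs=y cand={1,2} pick 2 [1->2 ok]
  15: obs=x cand={0} pick 0 [2->0 ok]
  16: obs=y cand={1,2} pick 1 [0->1 ok]
  17: obs=y cand={1,2} pick 2 [1->2 ok]
  18: obs=x cand={0} pick 0 [2->0 ok]
  19: obs=x cand={0} pick 0 [0->0 ok]
  20: obs=x cand={0} pick 0 [0->0 ok]
  21: obs=x cand={0} pick 0 [0->0 ok]
  22: obs=y cand={1,2} pick 1 [0->1 ok]
  23: obs=y cand={1,2} pick 1 [1->1 ok]
  24: obs=y cand={1,2} pick 2 [1->2 ok]
  25: obs=x cand={0} pick 0 [2->0 ok]
  26: obs=y cand={1,2} pick 1 [0->1 ok]
  27: obs=y cand={1,2} pick 1 [1->1 ok]
  28: obs=y cand={1,2} pick 2 [1->2 ok]
  29: obs=y cand={1,2} pick 2 [2->2 ok]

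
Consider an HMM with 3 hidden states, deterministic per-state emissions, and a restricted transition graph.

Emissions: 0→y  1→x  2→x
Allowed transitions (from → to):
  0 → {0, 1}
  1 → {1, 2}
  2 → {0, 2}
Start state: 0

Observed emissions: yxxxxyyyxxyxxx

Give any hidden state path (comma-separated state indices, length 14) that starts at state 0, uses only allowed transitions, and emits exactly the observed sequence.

0,1,1,1,2,0,0,0,1,2,0,1,2,2

  pos 0: y in {0}, choose 0; start
  pos 1: x in {1,2}, choose 1; 0->1 ok
  pos 2: x in {1,2}, choose 1; 1->1 ok
  pos 3: x in {1,2}, choose 1; 1->1 ok
  pos 4: x in {1,2}, choose 2; 1->2 ok
  pos 5: y in {0}, choose 0; 2->0 ok
  pos 6: y in {0}, choose 0; 0->0 ok
  pos 7: y in {0}, choose 0; 0->0 ok
  pos 8: x in {1,2}, choose 1; 0->1 ok
  pos 9: x in {1,2}, choose 2; 1->2 ok
  pos 10: y in {0}, choose 0; 2->0 ok
  pos 11: x in {1,2}, choose 1; 0->1 ok
  pos 12: x in {1,2}, choose 2; 1->2 ok
  pos 13: x in {1,2}, choose 2; 2->2 ok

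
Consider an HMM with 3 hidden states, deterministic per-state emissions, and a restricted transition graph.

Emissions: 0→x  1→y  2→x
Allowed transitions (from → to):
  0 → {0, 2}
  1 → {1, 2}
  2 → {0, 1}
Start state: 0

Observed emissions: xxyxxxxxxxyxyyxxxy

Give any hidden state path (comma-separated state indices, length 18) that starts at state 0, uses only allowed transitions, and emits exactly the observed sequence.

  t0 'x' -> {0,2}, take 0 (start)
  t1 'x' -> {0,2}, take 2 (0->2 ok)
  t2 'y' -> {1}, take 1 (2->1 ok)
  t3 'x' -> {0,2}, take 2 (1->2 ok)
  t4 'x' -> {0,2}, take 0 (2->0 ok)
  t5 'x' -> {0,2}, take 0 (0->0 ok)
  t6 'x' -> {0,2}, take 2 (0->2 ok)
  t7 'x' -> {0,2}, take 0 (2->0 ok)
  t8 'x' -> {0,2}, take 0 (0->0 ok)
  t9 'x' -> {0,2}, take 2 (0->2 ok)
  t10 'y' -> {1}, take 1 (2->1 ok)
  t11 'x' -> {0,2}, take 2 (1->2 ok)
  t12 'y' -> {1}, take 1 (2->1 ok)
  t13 'y' -> {1}, take 1 (1->1 ok)
  t14 'x' -> {0,2}, take 2 (1->2 ok)
  t15 'x' -> {0,2}, take 0 (2->0 ok)
  t16 'x' -> {0,2}, take 2 (0->2 ok)
  t17 'y' -> {1}, take 1 (2->1 ok)

0,2,1,2,0,0,2,0,0,2,1,2,1,1,2,0,2,1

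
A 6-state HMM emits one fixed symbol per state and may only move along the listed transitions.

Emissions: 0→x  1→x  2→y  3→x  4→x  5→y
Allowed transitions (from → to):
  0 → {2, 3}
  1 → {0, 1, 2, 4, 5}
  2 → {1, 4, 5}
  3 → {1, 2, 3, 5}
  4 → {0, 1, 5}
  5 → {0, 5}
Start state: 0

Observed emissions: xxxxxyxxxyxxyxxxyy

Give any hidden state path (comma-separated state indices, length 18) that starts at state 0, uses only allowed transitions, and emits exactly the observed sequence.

0,3,3,1,0,2,1,4,0,2,1,4,5,0,3,3,5,5

  0: obs=x cand={0,1,3,4} pick 0 [start]
  1: obs=x cand={0,1,3,4} pick 3 [0->3 ok]
  2: obs=x cand={0,1,3,4} pick 3 [3->3 ok]
  3: obs=x cand={0,1,3,4} pick 1 [3->1 ok]
  4: obs=x cand={0,1,3,4} pick 0 [1->0 ok]
  5: obs=y cand={2,5} pick 2 [0->2 ok]
  6: obs=x cand={0,1,3,4} pick 1 [2->1 ok]
  7: obs=x cand={0,1,3,4} pick 4 [1->4 ok]
  8: obs=x cand={0,1,3,4} pick 0 [4->0 ok]
  9: obs=y cand={2,5} pick 2 [0->2 ok]
  10: obs=x cand={0,1,3,4} pick 1 [2->1 ok]
  11: obs=x cand={0,1,3,4} pick 4 [1->4 ok]
  12: obs=y cand={2,5} pick 5 [4->5 ok]
  13: obs=x cand={0,1,3,4} pick 0 [5->0 ok]
  14: obs=x cand={0,1,3,4} pick 3 [0->3 ok]
  15: obs=x cand={0,1,3,4} pick 3 [3->3 ok]
  16: obs=y cand={2,5} pick 5 [3->5 ok]
  17: obs=y cand={2,5} pick 5 [5->5 ok]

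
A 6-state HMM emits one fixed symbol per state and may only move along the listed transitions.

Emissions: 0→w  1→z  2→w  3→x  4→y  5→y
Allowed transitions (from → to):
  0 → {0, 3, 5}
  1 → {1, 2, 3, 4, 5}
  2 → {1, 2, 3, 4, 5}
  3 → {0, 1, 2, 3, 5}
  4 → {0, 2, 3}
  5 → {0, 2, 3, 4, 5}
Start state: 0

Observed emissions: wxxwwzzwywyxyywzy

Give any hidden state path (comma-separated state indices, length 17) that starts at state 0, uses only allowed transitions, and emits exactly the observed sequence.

0,3,3,2,2,1,1,2,5,0,5,3,5,4,2,1,5

  pos 0: w in {0,2}, choose 0; start
  pos 1: x in {3}, choose 3; 0->3 ok
  pos 2: x in {3}, choose 3; 3->3 ok
  pos 3: w in {0,2}, choose 2; 3->2 ok
  pos 4: w in {0,2}, choose 2; 2->2 ok
  pos 5: z in {1}, choose 1; 2->1 ok
  pos 6: z in {1}, choose 1; 1->1 ok
  pos 7: w in {0,2}, choose 2; 1->2 ok
  pos 8: y in {4,5}, choose 5; 2->5 ok
  pos 9: w in {0,2}, choose 0; 5->0 ok
  pos 10: y in {4,5}, choose 5; 0->5 ok
  pos 11: x in {3}, choose 3; 5->3 ok
  pos 12: y in {4,5}, choose 5; 3->5 ok
  pos 13: y in {4,5}, choose 4; 5->4 ok
  pos 14: w in {0,2}, choose 2; 4->2 ok
  pos 15: z in {1}, choose 1; 2->1 ok
  pos 16: y in {4,5}, choose 5; 1->5 ok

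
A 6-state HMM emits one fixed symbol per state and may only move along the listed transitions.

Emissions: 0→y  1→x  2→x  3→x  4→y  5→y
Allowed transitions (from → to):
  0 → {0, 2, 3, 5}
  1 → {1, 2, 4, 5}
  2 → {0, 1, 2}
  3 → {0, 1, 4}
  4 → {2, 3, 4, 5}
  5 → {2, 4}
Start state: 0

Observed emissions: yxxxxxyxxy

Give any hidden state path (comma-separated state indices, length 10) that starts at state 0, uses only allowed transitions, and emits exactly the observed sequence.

0,2,1,1,1,2,0,2,1,4

  0: obs=y cand={0,4,5} pick 0 [start]
  1: obs=x cand={1,2,3} pick 2 [0->2 ok]
  2: obs=x cand={1,2,3} pick 1 [2->1 ok]
  3: obs=x cand={1,2,3} pick 1 [1->1 ok]
  4: obs=x cand={1,2,3} pick 1 [1->1 ok]
  5: obs=x cand={1,2,3} pick 2 [1->2 ok]
  6: obs=y cand={0,4,5} pick 0 [2->0 ok]
  7: obs=x cand={1,2,3} pick 2 [0->2 ok]
  8: obs=x cand={1,2,3} pick 1 [2->1 ok]
  9: obs=y cand={0,4,5} pick 4 [1->4 ok]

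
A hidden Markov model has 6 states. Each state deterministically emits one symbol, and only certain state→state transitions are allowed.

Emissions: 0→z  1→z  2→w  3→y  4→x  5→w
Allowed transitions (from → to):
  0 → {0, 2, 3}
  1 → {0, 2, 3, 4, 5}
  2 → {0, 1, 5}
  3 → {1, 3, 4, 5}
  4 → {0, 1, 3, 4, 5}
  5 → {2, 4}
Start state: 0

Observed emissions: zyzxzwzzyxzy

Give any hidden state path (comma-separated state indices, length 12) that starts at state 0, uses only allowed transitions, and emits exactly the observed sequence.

0,3,1,4,1,2,0,0,3,4,0,3

  0: obs=z cand={0,1} pick 0 [start]
  1: obs=y cand={3} pick 3 [0->3 ok]
  2: obs=z cand={0,1} pick 1 [3->1 ok]
  3: obs=x cand={4} pick 4 [1->4 ok]
  4: obs=z cand={0,1} pick 1 [4->1 ok]
  5: obs=w cand={2,5} pick 2 [1->2 ok]
  6: obs=z cand={0,1} pick 0 [2->0 ok]
  7: obs=z cand={0,1} pick 0 [0->0 ok]
  8: obs=y cand={3} pick 3 [0->3 ok]
  9: obs=x cand={4} pick 4 [3->4 ok]
  10: obs=z cand={0,1} pick 0 [4->0 ok]
  11: obs=y cand={3} pick 3 [0->3 ok]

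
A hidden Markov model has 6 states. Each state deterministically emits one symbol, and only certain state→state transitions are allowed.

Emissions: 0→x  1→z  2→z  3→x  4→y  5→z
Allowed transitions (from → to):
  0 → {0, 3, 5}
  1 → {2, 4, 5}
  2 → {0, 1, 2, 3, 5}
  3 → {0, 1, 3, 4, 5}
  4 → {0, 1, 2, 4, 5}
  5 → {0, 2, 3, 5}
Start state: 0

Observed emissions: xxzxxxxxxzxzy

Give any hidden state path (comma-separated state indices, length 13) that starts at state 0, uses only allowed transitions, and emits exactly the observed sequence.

  [0] x  {0,3}  => 0  start
  [1] x  {0,3}  => 0  0->0 ok
  [2] z  {1,2,5}  => 5  0->5 ok
  [3] x  {0,3}  => 3  5->3 ok
  [4] x  {0,3}  => 3  3->3 ok
  [5] x  {0,3}  => 0  3->0 ok
  [6] x  {0,3}  => 0  0->0 ok
  [7] x  {0,3}  => 3  0->3 ok
  [8] x  {0,3}  => 0  3->0 ok
  [9] z  {1,2,5}  => 5  0->5 ok
  [10] x  {0,3}  => 3  5->3 ok
  [11] z  {1,2,5}  => 1  3->1 ok
  [12] y  {4}  => 4  1->4 ok

0,0,5,3,3,0,0,3,0,5,3,1,4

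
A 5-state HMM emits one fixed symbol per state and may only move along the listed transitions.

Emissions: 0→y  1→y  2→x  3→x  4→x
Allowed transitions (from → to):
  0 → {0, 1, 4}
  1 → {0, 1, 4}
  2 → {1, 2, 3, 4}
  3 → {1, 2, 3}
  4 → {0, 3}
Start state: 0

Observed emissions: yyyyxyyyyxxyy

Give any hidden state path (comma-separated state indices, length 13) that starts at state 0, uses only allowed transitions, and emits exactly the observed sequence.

  0: obs=y cand={0,1} pick 0 [start]
  1: obs=y cand={0,1} pick 1 [0->1 ok]
  2: obs=y cand={0,1} pick 0 [1->0 ok]
  3: obs=y cand={0,1} pick 1 [0->1 ok]
  4: obs=x cand={2,3,4} pick 4 [1->4 ok]
  5: obs=y cand={0,1} pick 0 [4->0 ok]
  6: obs=y cand={0,1} pick 0 [0->0 ok]
  7: obs=y cand={0,1} pick 0 [0->0 ok]
  8: obs=y cand={0,1} pick 0 [0->0 ok]
  9: obs=x cand={2,3,4} pick 4 [0->4 ok]
  10: obs=x cand={2,3,4} pick 3 [4->3 ok]
  11: obs=y cand={0,1} pick 1 [3->1 ok]
  12: obs=y cand={0,1} pick 1 [1->1 ok]

0,1,0,1,4,0,0,0,0,4,3,1,1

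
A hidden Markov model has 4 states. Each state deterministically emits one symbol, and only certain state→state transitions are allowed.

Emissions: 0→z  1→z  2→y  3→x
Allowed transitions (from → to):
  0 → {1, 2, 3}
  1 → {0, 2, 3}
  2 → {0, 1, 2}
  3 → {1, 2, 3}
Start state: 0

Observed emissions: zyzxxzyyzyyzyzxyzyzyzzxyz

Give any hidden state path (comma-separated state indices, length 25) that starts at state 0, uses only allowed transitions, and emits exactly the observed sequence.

  pos 0: z in {0,1}, choose 0; start
  pos 1: y in {2}, choose 2; 0->2 ok
  pos 2: z in {0,1}, choose 1; 2->1 ok
  pos 3: x in {3}, choose 3; 1->3 ok
  pos 4: x in {3}, choose 3; 3->3 ok
  pos 5: z in {0,1}, choose 1; 3->1 ok
  pos 6: y in {2}, choose 2; 1->2 ok
  pos 7: y in {2}, choose 2; 2->2 ok
  pos 8: z in {0,1}, choose 0; 2->0 ok
  pos 9: y in {2}, choose 2; 0->2 ok
  pos 10: y in {2}, choose 2; 2->2 ok
  pos 11: z in {0,1}, choose 0; 2->0 ok
  pos 12: y in {2}, choose 2; 0->2 ok
  pos 13: z in {0,1}, choose 0; 2->0 ok
  pos 14: x in {3}, choose 3; 0->3 ok
  pos 15: y in {2}, choose 2; 3->2 ok
  pos 16: z in {0,1}, choose 1; 2->1 ok
  pos 17: y in {2}, choose 2; 1->2 ok
  pos 18: z in {0,1}, choose 1; 2->1 ok
  pos 19: y in {2}, choose 2; 1->2 ok
  pos 20: z in {0,1}, choose 0; 2->0 ok
  pos 21: z in {0,1}, choose 1; 0->1 ok
  pos 22: x in {3}, choose 3; 1->3 ok
  pos 23: y in {2}, choose 2; 3->2 ok
  pos 24: z in {0,1}, choose 0; 2->0 ok

0,2,1,3,3,1,2,2,0,2,2,0,2,0,3,2,1,2,1,2,0,1,3,2,0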